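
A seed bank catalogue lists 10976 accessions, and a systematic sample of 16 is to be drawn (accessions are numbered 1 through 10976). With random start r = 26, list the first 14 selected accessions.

k = N/n = 10976/16 = 686
accession 1: 26
accession 2: 26 + 686 = 712
accession 3: 712 + 686 = 1398
accession 4: 1398 + 686 = 2084
accession 5: 2084 + 686 = 2770
accession 6: 2770 + 686 = 3456
accession 7: 3456 + 686 = 4142
accession 8: 4142 + 686 = 4828
accession 9: 4828 + 686 = 5514
accession 10: 5514 + 686 = 6200
accession 11: 6200 + 686 = 6886
accession 12: 6886 + 686 = 7572
accession 13: 7572 + 686 = 8258
accession 14: 8258 + 686 = 8944

26, 712, 1398, 2084, 2770, 3456, 4142, 4828, 5514, 6200, 6886, 7572, 8258, 8944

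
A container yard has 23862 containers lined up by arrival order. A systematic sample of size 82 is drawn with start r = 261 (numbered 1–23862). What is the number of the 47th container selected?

k = 23862/82 = 291
47th selection = r + (47−1)·k = 261 + 46×291 = 261 + 13386 = 13647

13647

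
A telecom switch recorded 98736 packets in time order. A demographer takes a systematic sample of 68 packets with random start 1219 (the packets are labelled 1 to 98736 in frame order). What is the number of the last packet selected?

k = 98736/68 = 1452
68th selection = r + (68−1)·k = 1219 + 67×1452 = 1219 + 97284 = 98503

98503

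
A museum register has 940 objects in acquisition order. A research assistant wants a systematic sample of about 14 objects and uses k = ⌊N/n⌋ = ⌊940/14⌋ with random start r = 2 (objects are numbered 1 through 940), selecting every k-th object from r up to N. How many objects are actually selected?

k = ⌊940/14⌋ = 67
Achieved size = ⌊(940 − 2)/67⌋ + 1 = ⌊938/67⌋ + 1 = 14 + 1 = 15
(last selection: 2 + 14×67 = 940 ≤ 940; next would be 1007 > 940)

15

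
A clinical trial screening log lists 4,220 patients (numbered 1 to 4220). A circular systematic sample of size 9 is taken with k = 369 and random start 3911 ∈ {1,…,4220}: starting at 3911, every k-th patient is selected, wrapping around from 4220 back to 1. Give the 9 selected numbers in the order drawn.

Selection 1: 3911
Selection 2: 3911 + 369 = 4280 → 4280 − 4220 = 60
Selection 3: 60 + 369 = 429
Selection 4: 429 + 369 = 798
Selection 5: 798 + 369 = 1167
Selection 6: 1167 + 369 = 1536
Selection 7: 1536 + 369 = 1905
Selection 8: 1905 + 369 = 2274
Selection 9: 2274 + 369 = 2643

3911, 60, 429, 798, 1167, 1536, 1905, 2274, 2643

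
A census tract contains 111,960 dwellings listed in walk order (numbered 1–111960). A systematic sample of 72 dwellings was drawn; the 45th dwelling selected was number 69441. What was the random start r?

k = 111960/72 = 1555
r = 69441 − (45−1)×1555 = 69441 − 68420 = 1021

1021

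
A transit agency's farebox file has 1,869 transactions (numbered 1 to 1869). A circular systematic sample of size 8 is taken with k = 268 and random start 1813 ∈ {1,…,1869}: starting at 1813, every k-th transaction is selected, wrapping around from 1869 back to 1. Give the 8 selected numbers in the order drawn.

1813, 212, 480, 748, 1016, 1284, 1552, 1820

Selection 1: 1813
Selection 2: 1813 + 268 = 2081 → 2081 − 1869 = 212
Selection 3: 212 + 268 = 480
Selection 4: 480 + 268 = 748
Selection 5: 748 + 268 = 1016
Selection 6: 1016 + 268 = 1284
Selection 7: 1284 + 268 = 1552
Selection 8: 1552 + 268 = 1820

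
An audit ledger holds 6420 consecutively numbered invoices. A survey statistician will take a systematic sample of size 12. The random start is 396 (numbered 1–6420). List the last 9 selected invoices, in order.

2001, 2536, 3071, 3606, 4141, 4676, 5211, 5746, 6281

k = N/n = 6420/12 = 535
4th selection = 396 + 3×535 = 2001
5th: 2001 + 535 = 2536
6th: 2536 + 535 = 3071
7th: 3071 + 535 = 3606
8th: 3606 + 535 = 4141
9th: 4141 + 535 = 4676
10th: 4676 + 535 = 5211
11th: 5211 + 535 = 5746
12th: 5746 + 535 = 6281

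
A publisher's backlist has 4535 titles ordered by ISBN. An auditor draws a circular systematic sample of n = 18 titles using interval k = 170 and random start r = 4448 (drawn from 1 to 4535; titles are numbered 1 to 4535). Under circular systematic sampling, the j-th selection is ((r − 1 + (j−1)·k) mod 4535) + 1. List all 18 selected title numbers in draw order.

4448, 83, 253, 423, 593, 763, 933, 1103, 1273, 1443, 1613, 1783, 1953, 2123, 2293, 2463, 2633, 2803

Selection 1: 4448
Selection 2: 4448 + 170 = 4618 → 4618 − 4535 = 83
Selection 3: 83 + 170 = 253
Selection 4: 253 + 170 = 423
Selection 5: 423 + 170 = 593
Selection 6: 593 + 170 = 763
Selection 7: 763 + 170 = 933
Selection 8: 933 + 170 = 1103
Selection 9: 1103 + 170 = 1273
Selection 10: 1273 + 170 = 1443
Selection 11: 1443 + 170 = 1613
Selection 12: 1613 + 170 = 1783
Selection 13: 1783 + 170 = 1953
Selection 14: 1953 + 170 = 2123
Selection 15: 2123 + 170 = 2293
Selection 16: 2293 + 170 = 2463
Selection 17: 2463 + 170 = 2633
Selection 18: 2633 + 170 = 2803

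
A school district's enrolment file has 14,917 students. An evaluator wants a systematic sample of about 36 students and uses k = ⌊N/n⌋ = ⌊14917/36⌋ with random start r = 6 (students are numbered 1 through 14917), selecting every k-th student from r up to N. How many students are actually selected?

37

k = ⌊14917/36⌋ = 414
Achieved size = ⌊(14917 − 6)/414⌋ + 1 = ⌊14911/414⌋ + 1 = 36 + 1 = 37
(last selection: 6 + 36×414 = 14910 ≤ 14917; next would be 15324 > 14917)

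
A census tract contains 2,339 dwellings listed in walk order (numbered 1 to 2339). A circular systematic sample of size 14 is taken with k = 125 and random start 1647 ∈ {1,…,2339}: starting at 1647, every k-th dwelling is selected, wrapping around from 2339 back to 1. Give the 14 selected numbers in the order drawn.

1647, 1772, 1897, 2022, 2147, 2272, 58, 183, 308, 433, 558, 683, 808, 933

Selection 1: 1647
Selection 2: 1647 + 125 = 1772
Selection 3: 1772 + 125 = 1897
Selection 4: 1897 + 125 = 2022
Selection 5: 2022 + 125 = 2147
Selection 6: 2147 + 125 = 2272
Selection 7: 2272 + 125 = 2397 → 2397 − 2339 = 58
Selection 8: 58 + 125 = 183
Selection 9: 183 + 125 = 308
Selection 10: 308 + 125 = 433
Selection 11: 433 + 125 = 558
Selection 12: 558 + 125 = 683
Selection 13: 683 + 125 = 808
Selection 14: 808 + 125 = 933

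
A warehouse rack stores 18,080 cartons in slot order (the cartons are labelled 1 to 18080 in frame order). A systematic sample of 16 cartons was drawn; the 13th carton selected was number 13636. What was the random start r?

k = 18080/16 = 1130
r = 13636 − (13−1)×1130 = 13636 − 13560 = 76

76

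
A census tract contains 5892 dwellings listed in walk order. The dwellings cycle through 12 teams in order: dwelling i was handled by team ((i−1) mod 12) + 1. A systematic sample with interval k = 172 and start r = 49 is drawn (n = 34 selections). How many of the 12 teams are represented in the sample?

Consecutive selections differ by k = 172, so their team numbers differ by 172 mod 12 = 4.
gcd(172, 12) = 4, so the sample visits 12/4 = 3 distinct residues mod 12.
Start 49 is team 1; the teams hit are 1, 5, 9.

3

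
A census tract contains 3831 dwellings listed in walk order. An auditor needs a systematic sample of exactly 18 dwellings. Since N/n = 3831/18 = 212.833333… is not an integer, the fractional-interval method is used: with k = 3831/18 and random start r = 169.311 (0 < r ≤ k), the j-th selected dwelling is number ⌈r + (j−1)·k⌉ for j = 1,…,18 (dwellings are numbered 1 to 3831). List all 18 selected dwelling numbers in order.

j=1: r + 0k = 169.311 → ⌈·⌉ = 170
j=2: r + 1k = 382.144333… → ⌈·⌉ = 383
j=3: r + 2k = 594.977666… → ⌈·⌉ = 595
j=4: r + 3k = 807.811 → ⌈·⌉ = 808
j=5: r + 4k = 1020.644333… → ⌈·⌉ = 1021
j=6: r + 5k = 1233.477666… → ⌈·⌉ = 1234
j=7: r + 6k = 1446.311 → ⌈·⌉ = 1447
j=8: r + 7k = 1659.144333… → ⌈·⌉ = 1660
j=9: r + 8k = 1871.977666… → ⌈·⌉ = 1872
j=10: r + 9k = 2084.811 → ⌈·⌉ = 2085
j=11: r + 10k = 2297.644333… → ⌈·⌉ = 2298
j=12: r + 11k = 2510.477666… → ⌈·⌉ = 2511
j=13: r + 12k = 2723.311 → ⌈·⌉ = 2724
j=14: r + 13k = 2936.144333… → ⌈·⌉ = 2937
j=15: r + 14k = 3148.977666… → ⌈·⌉ = 3149
j=16: r + 15k = 3361.811 → ⌈·⌉ = 3362
j=17: r + 16k = 3574.644333… → ⌈·⌉ = 3575
j=18: r + 17k = 3787.477666… → ⌈·⌉ = 3788

170, 383, 595, 808, 1021, 1234, 1447, 1660, 1872, 2085, 2298, 2511, 2724, 2937, 3149, 3362, 3575, 3788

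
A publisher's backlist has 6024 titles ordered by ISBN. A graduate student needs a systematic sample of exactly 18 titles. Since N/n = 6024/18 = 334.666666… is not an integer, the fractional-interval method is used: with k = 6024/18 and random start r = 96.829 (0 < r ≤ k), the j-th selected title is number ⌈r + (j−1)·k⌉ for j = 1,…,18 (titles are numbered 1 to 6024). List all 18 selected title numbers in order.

97, 432, 767, 1101, 1436, 1771, 2105, 2440, 2775, 3109, 3444, 3779, 4113, 4448, 4783, 5117, 5452, 5787

j=1: r + 0k = 96.829 → ⌈·⌉ = 97
j=2: r + 1k = 431.495666… → ⌈·⌉ = 432
j=3: r + 2k = 766.162333… → ⌈·⌉ = 767
j=4: r + 3k = 1100.829 → ⌈·⌉ = 1101
j=5: r + 4k = 1435.495666… → ⌈·⌉ = 1436
j=6: r + 5k = 1770.162333… → ⌈·⌉ = 1771
j=7: r + 6k = 2104.829 → ⌈·⌉ = 2105
j=8: r + 7k = 2439.495666… → ⌈·⌉ = 2440
j=9: r + 8k = 2774.162333… → ⌈·⌉ = 2775
j=10: r + 9k = 3108.829 → ⌈·⌉ = 3109
j=11: r + 10k = 3443.495666… → ⌈·⌉ = 3444
j=12: r + 11k = 3778.162333… → ⌈·⌉ = 3779
j=13: r + 12k = 4112.829 → ⌈·⌉ = 4113
j=14: r + 13k = 4447.495666… → ⌈·⌉ = 4448
j=15: r + 14k = 4782.162333… → ⌈·⌉ = 4783
j=16: r + 15k = 5116.829 → ⌈·⌉ = 5117
j=17: r + 16k = 5451.495666… → ⌈·⌉ = 5452
j=18: r + 17k = 5786.162333… → ⌈·⌉ = 5787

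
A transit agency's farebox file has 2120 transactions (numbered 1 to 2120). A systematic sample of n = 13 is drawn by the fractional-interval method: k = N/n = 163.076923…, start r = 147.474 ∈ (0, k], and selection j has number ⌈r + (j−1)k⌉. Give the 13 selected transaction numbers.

j=1: r + 0k = 147.474 → ⌈·⌉ = 148
j=2: r + 1k = 310.550923… → ⌈·⌉ = 311
j=3: r + 2k = 473.627846… → ⌈·⌉ = 474
j=4: r + 3k = 636.704769… → ⌈·⌉ = 637
j=5: r + 4k = 799.781692… → ⌈·⌉ = 800
j=6: r + 5k = 962.858615… → ⌈·⌉ = 963
j=7: r + 6k = 1125.935538… → ⌈·⌉ = 1126
j=8: r + 7k = 1289.012461… → ⌈·⌉ = 1290
j=9: r + 8k = 1452.089384… → ⌈·⌉ = 1453
j=10: r + 9k = 1615.166307… → ⌈·⌉ = 1616
j=11: r + 10k = 1778.243230… → ⌈·⌉ = 1779
j=12: r + 11k = 1941.320153… → ⌈·⌉ = 1942
j=13: r + 12k = 2104.397076… → ⌈·⌉ = 2105

148, 311, 474, 637, 800, 963, 1126, 1290, 1453, 1616, 1779, 1942, 2105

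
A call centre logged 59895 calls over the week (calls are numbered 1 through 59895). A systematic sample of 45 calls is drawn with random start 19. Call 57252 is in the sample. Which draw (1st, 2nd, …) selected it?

k = 59895/45 = 1331
position = (57252 − 19)/1331 + 1 = 57233/1331 + 1 = 43 + 1 = 44

44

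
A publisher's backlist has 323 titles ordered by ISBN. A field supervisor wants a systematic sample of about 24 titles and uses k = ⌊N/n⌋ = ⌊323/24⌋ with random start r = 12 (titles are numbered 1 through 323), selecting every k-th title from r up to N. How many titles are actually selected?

k = ⌊323/24⌋ = 13
Achieved size = ⌊(323 − 12)/13⌋ + 1 = ⌊311/13⌋ + 1 = 23 + 1 = 24
(last selection: 12 + 23×13 = 311 ≤ 323; next would be 324 > 323)

24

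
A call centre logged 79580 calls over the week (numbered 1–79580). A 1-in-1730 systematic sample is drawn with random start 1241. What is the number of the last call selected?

79091

k = 1730
46th selection = r + (46−1)·k = 1241 + 45×1730 = 1241 + 77850 = 79091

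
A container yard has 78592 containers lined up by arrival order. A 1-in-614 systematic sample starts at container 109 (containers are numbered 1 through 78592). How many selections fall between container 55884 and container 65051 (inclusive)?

k = 614
First selection ≥ 55884: 109 + ⌈(55884−109)/614⌉·614 = 109 + 91×614 = 55983
Last selection ≤ 65051: 109 + ⌊(65051−109)/614⌋·614 = 109 + 105×614 = 64579
Count = 105 − 91 + 1 = 15

15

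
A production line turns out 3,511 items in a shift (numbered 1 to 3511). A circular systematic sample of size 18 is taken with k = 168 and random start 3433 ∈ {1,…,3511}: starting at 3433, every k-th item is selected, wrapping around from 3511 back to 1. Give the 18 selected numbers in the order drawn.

Selection 1: 3433
Selection 2: 3433 + 168 = 3601 → 3601 − 3511 = 90
Selection 3: 90 + 168 = 258
Selection 4: 258 + 168 = 426
Selection 5: 426 + 168 = 594
Selection 6: 594 + 168 = 762
Selection 7: 762 + 168 = 930
Selection 8: 930 + 168 = 1098
Selection 9: 1098 + 168 = 1266
Selection 10: 1266 + 168 = 1434
Selection 11: 1434 + 168 = 1602
Selection 12: 1602 + 168 = 1770
Selection 13: 1770 + 168 = 1938
Selection 14: 1938 + 168 = 2106
Selection 15: 2106 + 168 = 2274
Selection 16: 2274 + 168 = 2442
Selection 17: 2442 + 168 = 2610
Selection 18: 2610 + 168 = 2778

3433, 90, 258, 426, 594, 762, 930, 1098, 1266, 1434, 1602, 1770, 1938, 2106, 2274, 2442, 2610, 2778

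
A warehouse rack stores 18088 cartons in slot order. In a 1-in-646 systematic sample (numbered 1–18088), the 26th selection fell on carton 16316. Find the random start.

166

k = 646
r = 16316 − (26−1)×646 = 16316 − 16150 = 166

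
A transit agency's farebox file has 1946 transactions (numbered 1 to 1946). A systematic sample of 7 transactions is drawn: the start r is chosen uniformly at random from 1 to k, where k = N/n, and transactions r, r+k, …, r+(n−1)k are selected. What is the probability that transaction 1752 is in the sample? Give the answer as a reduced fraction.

1/278

k = 1946/7 = 278.
Transaction 1752 is selected iff r ≡ 1752 (mod 278); exactly one such r in {1,…,278}.
Inclusion probability = 1/278.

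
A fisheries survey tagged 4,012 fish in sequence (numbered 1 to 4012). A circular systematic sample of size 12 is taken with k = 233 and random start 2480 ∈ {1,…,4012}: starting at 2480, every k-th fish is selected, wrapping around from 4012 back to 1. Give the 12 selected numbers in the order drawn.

Selection 1: 2480
Selection 2: 2480 + 233 = 2713
Selection 3: 2713 + 233 = 2946
Selection 4: 2946 + 233 = 3179
Selection 5: 3179 + 233 = 3412
Selection 6: 3412 + 233 = 3645
Selection 7: 3645 + 233 = 3878
Selection 8: 3878 + 233 = 4111 → 4111 − 4012 = 99
Selection 9: 99 + 233 = 332
Selection 10: 332 + 233 = 565
Selection 11: 565 + 233 = 798
Selection 12: 798 + 233 = 1031

2480, 2713, 2946, 3179, 3412, 3645, 3878, 99, 332, 565, 798, 1031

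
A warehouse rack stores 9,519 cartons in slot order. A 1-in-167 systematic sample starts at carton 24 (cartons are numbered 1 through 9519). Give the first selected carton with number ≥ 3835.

3865

k = 167
Steps past start: ⌈(3835 − 24)/167⌉ = ⌈3811/167⌉ = 23
Selected carton: 24 + 23×167 = 3865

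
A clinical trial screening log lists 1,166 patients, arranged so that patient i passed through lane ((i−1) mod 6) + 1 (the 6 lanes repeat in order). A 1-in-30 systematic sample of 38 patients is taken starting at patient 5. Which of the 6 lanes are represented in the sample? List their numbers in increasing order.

5

Consecutive selections differ by k = 30, so their lane numbers differ by 30 mod 6 = 0.
gcd(30, 6) = 6, so the sample visits 6/6 = 1 distinct residues mod 6.
Start 5 is lane 5; the lanes hit are 5.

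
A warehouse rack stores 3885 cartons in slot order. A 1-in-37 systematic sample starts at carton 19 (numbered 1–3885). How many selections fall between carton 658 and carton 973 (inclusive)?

8

k = 37
First selection ≥ 658: 19 + ⌈(658−19)/37⌉·37 = 19 + 18×37 = 685
Last selection ≤ 973: 19 + ⌊(973−19)/37⌋·37 = 19 + 25×37 = 944
Count = 25 − 18 + 1 = 8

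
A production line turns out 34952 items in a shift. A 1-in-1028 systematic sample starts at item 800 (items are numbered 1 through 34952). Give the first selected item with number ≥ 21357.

21360

k = 1028
Steps past start: ⌈(21357 − 800)/1028⌉ = ⌈20557/1028⌉ = 20
Selected item: 800 + 20×1028 = 21360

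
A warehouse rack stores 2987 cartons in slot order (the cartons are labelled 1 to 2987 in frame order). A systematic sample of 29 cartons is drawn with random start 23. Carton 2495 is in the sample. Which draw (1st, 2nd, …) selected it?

25

k = 2987/29 = 103
position = (2495 − 23)/103 + 1 = 2472/103 + 1 = 24 + 1 = 25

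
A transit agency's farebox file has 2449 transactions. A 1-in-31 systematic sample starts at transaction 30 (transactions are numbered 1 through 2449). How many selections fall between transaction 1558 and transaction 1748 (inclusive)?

6

k = 31
First selection ≥ 1558: 30 + ⌈(1558−30)/31⌉·31 = 30 + 50×31 = 1580
Last selection ≤ 1748: 30 + ⌊(1748−30)/31⌋·31 = 30 + 55×31 = 1735
Count = 55 − 50 + 1 = 6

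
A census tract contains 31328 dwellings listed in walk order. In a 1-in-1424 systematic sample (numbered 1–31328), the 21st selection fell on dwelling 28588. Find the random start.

k = 1424
r = 28588 − (21−1)×1424 = 28588 − 28480 = 108

108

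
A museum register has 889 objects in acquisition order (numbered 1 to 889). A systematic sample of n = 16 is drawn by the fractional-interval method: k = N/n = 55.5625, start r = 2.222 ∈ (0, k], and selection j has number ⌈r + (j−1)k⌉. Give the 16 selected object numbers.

j=1: r + 0k = 2.222 → ⌈·⌉ = 3
j=2: r + 1k = 57.7845 → ⌈·⌉ = 58
j=3: r + 2k = 113.347 → ⌈·⌉ = 114
j=4: r + 3k = 168.9095 → ⌈·⌉ = 169
j=5: r + 4k = 224.472 → ⌈·⌉ = 225
j=6: r + 5k = 280.0345 → ⌈·⌉ = 281
j=7: r + 6k = 335.597 → ⌈·⌉ = 336
j=8: r + 7k = 391.1595 → ⌈·⌉ = 392
j=9: r + 8k = 446.722 → ⌈·⌉ = 447
j=10: r + 9k = 502.2845 → ⌈·⌉ = 503
j=11: r + 10k = 557.847 → ⌈·⌉ = 558
j=12: r + 11k = 613.4095 → ⌈·⌉ = 614
j=13: r + 12k = 668.972 → ⌈·⌉ = 669
j=14: r + 13k = 724.5345 → ⌈·⌉ = 725
j=15: r + 14k = 780.097 → ⌈·⌉ = 781
j=16: r + 15k = 835.6595 → ⌈·⌉ = 836

3, 58, 114, 169, 225, 281, 336, 392, 447, 503, 558, 614, 669, 725, 781, 836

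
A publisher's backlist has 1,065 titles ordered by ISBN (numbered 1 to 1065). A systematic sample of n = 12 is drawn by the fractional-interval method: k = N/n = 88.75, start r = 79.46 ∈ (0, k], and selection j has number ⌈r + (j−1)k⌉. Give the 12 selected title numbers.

80, 169, 257, 346, 435, 524, 612, 701, 790, 879, 967, 1056

j=1: r + 0k = 79.46 → ⌈·⌉ = 80
j=2: r + 1k = 168.21 → ⌈·⌉ = 169
j=3: r + 2k = 256.96 → ⌈·⌉ = 257
j=4: r + 3k = 345.71 → ⌈·⌉ = 346
j=5: r + 4k = 434.46 → ⌈·⌉ = 435
j=6: r + 5k = 523.21 → ⌈·⌉ = 524
j=7: r + 6k = 611.96 → ⌈·⌉ = 612
j=8: r + 7k = 700.71 → ⌈·⌉ = 701
j=9: r + 8k = 789.46 → ⌈·⌉ = 790
j=10: r + 9k = 878.21 → ⌈·⌉ = 879
j=11: r + 10k = 966.96 → ⌈·⌉ = 967
j=12: r + 11k = 1055.71 → ⌈·⌉ = 1056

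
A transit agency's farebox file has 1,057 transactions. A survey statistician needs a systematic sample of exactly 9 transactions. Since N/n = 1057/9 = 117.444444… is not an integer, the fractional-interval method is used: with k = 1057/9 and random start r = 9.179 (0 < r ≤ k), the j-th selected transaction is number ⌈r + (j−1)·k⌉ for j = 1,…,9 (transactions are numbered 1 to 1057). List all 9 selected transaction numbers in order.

10, 127, 245, 362, 479, 597, 714, 832, 949

j=1: r + 0k = 9.179 → ⌈·⌉ = 10
j=2: r + 1k = 126.623444… → ⌈·⌉ = 127
j=3: r + 2k = 244.067888… → ⌈·⌉ = 245
j=4: r + 3k = 361.512333… → ⌈·⌉ = 362
j=5: r + 4k = 478.956777… → ⌈·⌉ = 479
j=6: r + 5k = 596.401222… → ⌈·⌉ = 597
j=7: r + 6k = 713.845666… → ⌈·⌉ = 714
j=8: r + 7k = 831.290111… → ⌈·⌉ = 832
j=9: r + 8k = 948.734555… → ⌈·⌉ = 949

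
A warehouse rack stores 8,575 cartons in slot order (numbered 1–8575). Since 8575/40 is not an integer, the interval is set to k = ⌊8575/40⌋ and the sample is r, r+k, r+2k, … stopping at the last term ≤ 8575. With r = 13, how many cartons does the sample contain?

41

k = ⌊8575/40⌋ = 214
Achieved size = ⌊(8575 − 13)/214⌋ + 1 = ⌊8562/214⌋ + 1 = 40 + 1 = 41
(last selection: 13 + 40×214 = 8573 ≤ 8575; next would be 8787 > 8575)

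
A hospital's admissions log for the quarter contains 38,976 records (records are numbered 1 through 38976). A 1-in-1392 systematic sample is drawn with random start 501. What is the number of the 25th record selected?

33909

k = 1392
25th selection = r + (25−1)·k = 501 + 24×1392 = 501 + 33408 = 33909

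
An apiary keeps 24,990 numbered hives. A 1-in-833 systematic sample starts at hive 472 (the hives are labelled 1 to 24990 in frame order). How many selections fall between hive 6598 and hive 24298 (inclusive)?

21

k = 833
First selection ≥ 6598: 472 + ⌈(6598−472)/833⌉·833 = 472 + 8×833 = 7136
Last selection ≤ 24298: 472 + ⌊(24298−472)/833⌋·833 = 472 + 28×833 = 23796
Count = 28 − 8 + 1 = 21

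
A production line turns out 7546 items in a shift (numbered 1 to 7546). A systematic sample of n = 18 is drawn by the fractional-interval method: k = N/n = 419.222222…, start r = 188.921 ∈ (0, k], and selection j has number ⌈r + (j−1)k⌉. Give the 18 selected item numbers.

189, 609, 1028, 1447, 1866, 2286, 2705, 3124, 3543, 3962, 4382, 4801, 5220, 5639, 6059, 6478, 6897, 7316

j=1: r + 0k = 188.921 → ⌈·⌉ = 189
j=2: r + 1k = 608.143222… → ⌈·⌉ = 609
j=3: r + 2k = 1027.365444… → ⌈·⌉ = 1028
j=4: r + 3k = 1446.587666… → ⌈·⌉ = 1447
j=5: r + 4k = 1865.809888… → ⌈·⌉ = 1866
j=6: r + 5k = 2285.032111… → ⌈·⌉ = 2286
j=7: r + 6k = 2704.254333… → ⌈·⌉ = 2705
j=8: r + 7k = 3123.476555… → ⌈·⌉ = 3124
j=9: r + 8k = 3542.698777… → ⌈·⌉ = 3543
j=10: r + 9k = 3961.921 → ⌈·⌉ = 3962
j=11: r + 10k = 4381.143222… → ⌈·⌉ = 4382
j=12: r + 11k = 4800.365444… → ⌈·⌉ = 4801
j=13: r + 12k = 5219.587666… → ⌈·⌉ = 5220
j=14: r + 13k = 5638.809888… → ⌈·⌉ = 5639
j=15: r + 14k = 6058.032111… → ⌈·⌉ = 6059
j=16: r + 15k = 6477.254333… → ⌈·⌉ = 6478
j=17: r + 16k = 6896.476555… → ⌈·⌉ = 6897
j=18: r + 17k = 7315.698777… → ⌈·⌉ = 7316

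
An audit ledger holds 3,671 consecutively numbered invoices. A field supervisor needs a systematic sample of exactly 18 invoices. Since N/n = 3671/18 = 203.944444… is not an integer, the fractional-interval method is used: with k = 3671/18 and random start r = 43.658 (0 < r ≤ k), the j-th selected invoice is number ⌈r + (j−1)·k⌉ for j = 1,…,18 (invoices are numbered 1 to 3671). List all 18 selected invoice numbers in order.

j=1: r + 0k = 43.658 → ⌈·⌉ = 44
j=2: r + 1k = 247.602444… → ⌈·⌉ = 248
j=3: r + 2k = 451.546888… → ⌈·⌉ = 452
j=4: r + 3k = 655.491333… → ⌈·⌉ = 656
j=5: r + 4k = 859.435777… → ⌈·⌉ = 860
j=6: r + 5k = 1063.380222… → ⌈·⌉ = 1064
j=7: r + 6k = 1267.324666… → ⌈·⌉ = 1268
j=8: r + 7k = 1471.269111… → ⌈·⌉ = 1472
j=9: r + 8k = 1675.213555… → ⌈·⌉ = 1676
j=10: r + 9k = 1879.158 → ⌈·⌉ = 1880
j=11: r + 10k = 2083.102444… → ⌈·⌉ = 2084
j=12: r + 11k = 2287.046888… → ⌈·⌉ = 2288
j=13: r + 12k = 2490.991333… → ⌈·⌉ = 2491
j=14: r + 13k = 2694.935777… → ⌈·⌉ = 2695
j=15: r + 14k = 2898.880222… → ⌈·⌉ = 2899
j=16: r + 15k = 3102.824666… → ⌈·⌉ = 3103
j=17: r + 16k = 3306.769111… → ⌈·⌉ = 3307
j=18: r + 17k = 3510.713555… → ⌈·⌉ = 3511

44, 248, 452, 656, 860, 1064, 1268, 1472, 1676, 1880, 2084, 2288, 2491, 2695, 2899, 3103, 3307, 3511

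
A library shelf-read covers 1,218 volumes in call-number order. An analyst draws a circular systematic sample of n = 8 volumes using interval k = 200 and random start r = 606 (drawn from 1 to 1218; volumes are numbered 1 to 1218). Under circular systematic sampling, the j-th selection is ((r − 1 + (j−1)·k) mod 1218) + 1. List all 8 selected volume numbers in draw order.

Selection 1: 606
Selection 2: 606 + 200 = 806
Selection 3: 806 + 200 = 1006
Selection 4: 1006 + 200 = 1206
Selection 5: 1206 + 200 = 1406 → 1406 − 1218 = 188
Selection 6: 188 + 200 = 388
Selection 7: 388 + 200 = 588
Selection 8: 588 + 200 = 788

606, 806, 1006, 1206, 188, 388, 588, 788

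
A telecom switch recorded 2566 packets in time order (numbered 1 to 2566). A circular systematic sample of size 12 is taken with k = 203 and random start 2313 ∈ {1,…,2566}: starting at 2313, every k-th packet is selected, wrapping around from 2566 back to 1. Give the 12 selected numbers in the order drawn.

2313, 2516, 153, 356, 559, 762, 965, 1168, 1371, 1574, 1777, 1980

Selection 1: 2313
Selection 2: 2313 + 203 = 2516
Selection 3: 2516 + 203 = 2719 → 2719 − 2566 = 153
Selection 4: 153 + 203 = 356
Selection 5: 356 + 203 = 559
Selection 6: 559 + 203 = 762
Selection 7: 762 + 203 = 965
Selection 8: 965 + 203 = 1168
Selection 9: 1168 + 203 = 1371
Selection 10: 1371 + 203 = 1574
Selection 11: 1574 + 203 = 1777
Selection 12: 1777 + 203 = 1980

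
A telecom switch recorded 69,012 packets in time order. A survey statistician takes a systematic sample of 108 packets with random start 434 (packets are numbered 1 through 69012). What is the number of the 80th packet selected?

k = 69012/108 = 639
80th selection = r + (80−1)·k = 434 + 79×639 = 434 + 50481 = 50915

50915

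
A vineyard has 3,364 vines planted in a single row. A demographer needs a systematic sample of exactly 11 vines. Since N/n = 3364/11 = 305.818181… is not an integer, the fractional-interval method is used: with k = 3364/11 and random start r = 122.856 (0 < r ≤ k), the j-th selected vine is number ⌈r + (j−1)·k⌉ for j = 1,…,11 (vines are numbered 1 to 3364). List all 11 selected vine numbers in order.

123, 429, 735, 1041, 1347, 1652, 1958, 2264, 2570, 2876, 3182

j=1: r + 0k = 122.856 → ⌈·⌉ = 123
j=2: r + 1k = 428.674181… → ⌈·⌉ = 429
j=3: r + 2k = 734.492363… → ⌈·⌉ = 735
j=4: r + 3k = 1040.310545… → ⌈·⌉ = 1041
j=5: r + 4k = 1346.128727… → ⌈·⌉ = 1347
j=6: r + 5k = 1651.946909… → ⌈·⌉ = 1652
j=7: r + 6k = 1957.765090… → ⌈·⌉ = 1958
j=8: r + 7k = 2263.583272… → ⌈·⌉ = 2264
j=9: r + 8k = 2569.401454… → ⌈·⌉ = 2570
j=10: r + 9k = 2875.219636… → ⌈·⌉ = 2876
j=11: r + 10k = 3181.037818… → ⌈·⌉ = 3182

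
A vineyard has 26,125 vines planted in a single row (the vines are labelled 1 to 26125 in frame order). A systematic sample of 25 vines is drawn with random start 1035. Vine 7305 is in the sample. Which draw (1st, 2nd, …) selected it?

k = 26125/25 = 1045
position = (7305 − 1035)/1045 + 1 = 6270/1045 + 1 = 6 + 1 = 7

7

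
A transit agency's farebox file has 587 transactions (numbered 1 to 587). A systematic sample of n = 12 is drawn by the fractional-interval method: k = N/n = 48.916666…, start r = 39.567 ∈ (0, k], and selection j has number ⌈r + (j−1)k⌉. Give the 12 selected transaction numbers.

j=1: r + 0k = 39.567 → ⌈·⌉ = 40
j=2: r + 1k = 88.483666… → ⌈·⌉ = 89
j=3: r + 2k = 137.400333… → ⌈·⌉ = 138
j=4: r + 3k = 186.317 → ⌈·⌉ = 187
j=5: r + 4k = 235.233666… → ⌈·⌉ = 236
j=6: r + 5k = 284.150333… → ⌈·⌉ = 285
j=7: r + 6k = 333.067 → ⌈·⌉ = 334
j=8: r + 7k = 381.983666… → ⌈·⌉ = 382
j=9: r + 8k = 430.900333… → ⌈·⌉ = 431
j=10: r + 9k = 479.817 → ⌈·⌉ = 480
j=11: r + 10k = 528.733666… → ⌈·⌉ = 529
j=12: r + 11k = 577.650333… → ⌈·⌉ = 578

40, 89, 138, 187, 236, 285, 334, 382, 431, 480, 529, 578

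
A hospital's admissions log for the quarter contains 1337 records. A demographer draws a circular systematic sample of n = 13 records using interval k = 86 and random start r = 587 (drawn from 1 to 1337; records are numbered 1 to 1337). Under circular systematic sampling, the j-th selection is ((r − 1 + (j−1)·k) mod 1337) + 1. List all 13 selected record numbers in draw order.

587, 673, 759, 845, 931, 1017, 1103, 1189, 1275, 24, 110, 196, 282

Selection 1: 587
Selection 2: 587 + 86 = 673
Selection 3: 673 + 86 = 759
Selection 4: 759 + 86 = 845
Selection 5: 845 + 86 = 931
Selection 6: 931 + 86 = 1017
Selection 7: 1017 + 86 = 1103
Selection 8: 1103 + 86 = 1189
Selection 9: 1189 + 86 = 1275
Selection 10: 1275 + 86 = 1361 → 1361 − 1337 = 24
Selection 11: 24 + 86 = 110
Selection 12: 110 + 86 = 196
Selection 13: 196 + 86 = 282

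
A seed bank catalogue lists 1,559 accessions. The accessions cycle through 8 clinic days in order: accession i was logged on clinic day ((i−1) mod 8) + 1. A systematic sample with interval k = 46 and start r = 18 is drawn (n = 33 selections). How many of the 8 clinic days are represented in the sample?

4

Consecutive selections differ by k = 46, so their clinic day numbers differ by 46 mod 8 = 6.
gcd(46, 8) = 2, so the sample visits 8/2 = 4 distinct residues mod 8.
Start 18 is clinic day 2; the clinic days hit are 2, 4, 6, 8.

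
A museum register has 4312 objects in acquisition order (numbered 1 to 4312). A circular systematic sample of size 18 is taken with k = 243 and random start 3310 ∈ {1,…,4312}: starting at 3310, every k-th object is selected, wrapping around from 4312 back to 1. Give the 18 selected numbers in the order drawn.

Selection 1: 3310
Selection 2: 3310 + 243 = 3553
Selection 3: 3553 + 243 = 3796
Selection 4: 3796 + 243 = 4039
Selection 5: 4039 + 243 = 4282
Selection 6: 4282 + 243 = 4525 → 4525 − 4312 = 213
Selection 7: 213 + 243 = 456
Selection 8: 456 + 243 = 699
Selection 9: 699 + 243 = 942
Selection 10: 942 + 243 = 1185
Selection 11: 1185 + 243 = 1428
Selection 12: 1428 + 243 = 1671
Selection 13: 1671 + 243 = 1914
Selection 14: 1914 + 243 = 2157
Selection 15: 2157 + 243 = 2400
Selection 16: 2400 + 243 = 2643
Selection 17: 2643 + 243 = 2886
Selection 18: 2886 + 243 = 3129

3310, 3553, 3796, 4039, 4282, 213, 456, 699, 942, 1185, 1428, 1671, 1914, 2157, 2400, 2643, 2886, 3129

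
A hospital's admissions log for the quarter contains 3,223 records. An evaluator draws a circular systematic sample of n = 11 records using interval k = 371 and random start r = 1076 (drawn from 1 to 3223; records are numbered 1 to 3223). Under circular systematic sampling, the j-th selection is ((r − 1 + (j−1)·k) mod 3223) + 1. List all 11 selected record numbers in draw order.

Selection 1: 1076
Selection 2: 1076 + 371 = 1447
Selection 3: 1447 + 371 = 1818
Selection 4: 1818 + 371 = 2189
Selection 5: 2189 + 371 = 2560
Selection 6: 2560 + 371 = 2931
Selection 7: 2931 + 371 = 3302 → 3302 − 3223 = 79
Selection 8: 79 + 371 = 450
Selection 9: 450 + 371 = 821
Selection 10: 821 + 371 = 1192
Selection 11: 1192 + 371 = 1563

1076, 1447, 1818, 2189, 2560, 2931, 79, 450, 821, 1192, 1563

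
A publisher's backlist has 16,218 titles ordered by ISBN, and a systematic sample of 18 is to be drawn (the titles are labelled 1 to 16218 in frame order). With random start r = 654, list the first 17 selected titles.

k = N/n = 16218/18 = 901
title 1: 654
title 2: 654 + 901 = 1555
title 3: 1555 + 901 = 2456
title 4: 2456 + 901 = 3357
title 5: 3357 + 901 = 4258
title 6: 4258 + 901 = 5159
title 7: 5159 + 901 = 6060
title 8: 6060 + 901 = 6961
title 9: 6961 + 901 = 7862
title 10: 7862 + 901 = 8763
title 11: 8763 + 901 = 9664
title 12: 9664 + 901 = 10565
title 13: 10565 + 901 = 11466
title 14: 11466 + 901 = 12367
title 15: 12367 + 901 = 13268
title 16: 13268 + 901 = 14169
title 17: 14169 + 901 = 15070

654, 1555, 2456, 3357, 4258, 5159, 6060, 6961, 7862, 8763, 9664, 10565, 11466, 12367, 13268, 14169, 15070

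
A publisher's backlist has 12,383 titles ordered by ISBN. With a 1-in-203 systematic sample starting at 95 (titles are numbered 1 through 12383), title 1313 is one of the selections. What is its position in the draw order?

k = 203
position = (1313 − 95)/203 + 1 = 1218/203 + 1 = 6 + 1 = 7

7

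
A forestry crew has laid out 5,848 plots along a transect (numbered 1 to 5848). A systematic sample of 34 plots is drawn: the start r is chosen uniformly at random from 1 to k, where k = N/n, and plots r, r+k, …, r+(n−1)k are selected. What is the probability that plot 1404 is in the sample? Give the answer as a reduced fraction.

k = 5848/34 = 172.
Plot 1404 is selected iff r ≡ 1404 (mod 172); exactly one such r in {1,…,172}.
Inclusion probability = 1/172.

1/172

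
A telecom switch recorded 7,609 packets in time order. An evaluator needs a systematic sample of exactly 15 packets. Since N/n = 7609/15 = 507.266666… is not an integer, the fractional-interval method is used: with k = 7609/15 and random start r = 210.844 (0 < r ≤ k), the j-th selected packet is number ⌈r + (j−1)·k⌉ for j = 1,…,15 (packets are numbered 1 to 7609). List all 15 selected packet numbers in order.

211, 719, 1226, 1733, 2240, 2748, 3255, 3762, 4269, 4777, 5284, 5791, 6299, 6806, 7313

j=1: r + 0k = 210.844 → ⌈·⌉ = 211
j=2: r + 1k = 718.110666… → ⌈·⌉ = 719
j=3: r + 2k = 1225.377333… → ⌈·⌉ = 1226
j=4: r + 3k = 1732.644 → ⌈·⌉ = 1733
j=5: r + 4k = 2239.910666… → ⌈·⌉ = 2240
j=6: r + 5k = 2747.177333… → ⌈·⌉ = 2748
j=7: r + 6k = 3254.444 → ⌈·⌉ = 3255
j=8: r + 7k = 3761.710666… → ⌈·⌉ = 3762
j=9: r + 8k = 4268.977333… → ⌈·⌉ = 4269
j=10: r + 9k = 4776.244 → ⌈·⌉ = 4777
j=11: r + 10k = 5283.510666… → ⌈·⌉ = 5284
j=12: r + 11k = 5790.777333… → ⌈·⌉ = 5791
j=13: r + 12k = 6298.044 → ⌈·⌉ = 6299
j=14: r + 13k = 6805.310666… → ⌈·⌉ = 6806
j=15: r + 14k = 7312.577333… → ⌈·⌉ = 7313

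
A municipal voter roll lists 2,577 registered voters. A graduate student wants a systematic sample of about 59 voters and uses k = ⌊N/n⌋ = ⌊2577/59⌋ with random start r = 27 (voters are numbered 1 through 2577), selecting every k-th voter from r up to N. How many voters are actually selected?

60

k = ⌊2577/59⌋ = 43
Achieved size = ⌊(2577 − 27)/43⌋ + 1 = ⌊2550/43⌋ + 1 = 59 + 1 = 60
(last selection: 27 + 59×43 = 2564 ≤ 2577; next would be 2607 > 2577)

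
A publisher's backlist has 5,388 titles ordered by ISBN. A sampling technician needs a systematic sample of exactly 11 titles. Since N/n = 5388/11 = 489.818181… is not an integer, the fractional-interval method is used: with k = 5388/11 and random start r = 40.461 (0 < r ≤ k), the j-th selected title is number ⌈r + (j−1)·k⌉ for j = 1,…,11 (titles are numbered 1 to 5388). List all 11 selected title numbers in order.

j=1: r + 0k = 40.461 → ⌈·⌉ = 41
j=2: r + 1k = 530.279181… → ⌈·⌉ = 531
j=3: r + 2k = 1020.097363… → ⌈·⌉ = 1021
j=4: r + 3k = 1509.915545… → ⌈·⌉ = 1510
j=5: r + 4k = 1999.733727… → ⌈·⌉ = 2000
j=6: r + 5k = 2489.551909… → ⌈·⌉ = 2490
j=7: r + 6k = 2979.370090… → ⌈·⌉ = 2980
j=8: r + 7k = 3469.188272… → ⌈·⌉ = 3470
j=9: r + 8k = 3959.006454… → ⌈·⌉ = 3960
j=10: r + 9k = 4448.824636… → ⌈·⌉ = 4449
j=11: r + 10k = 4938.642818… → ⌈·⌉ = 4939

41, 531, 1021, 1510, 2000, 2490, 2980, 3470, 3960, 4449, 4939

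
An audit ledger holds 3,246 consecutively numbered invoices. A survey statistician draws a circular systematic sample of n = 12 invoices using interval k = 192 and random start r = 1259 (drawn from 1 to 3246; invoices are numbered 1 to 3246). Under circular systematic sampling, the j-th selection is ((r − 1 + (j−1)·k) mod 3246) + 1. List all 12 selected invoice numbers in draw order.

1259, 1451, 1643, 1835, 2027, 2219, 2411, 2603, 2795, 2987, 3179, 125

Selection 1: 1259
Selection 2: 1259 + 192 = 1451
Selection 3: 1451 + 192 = 1643
Selection 4: 1643 + 192 = 1835
Selection 5: 1835 + 192 = 2027
Selection 6: 2027 + 192 = 2219
Selection 7: 2219 + 192 = 2411
Selection 8: 2411 + 192 = 2603
Selection 9: 2603 + 192 = 2795
Selection 10: 2795 + 192 = 2987
Selection 11: 2987 + 192 = 3179
Selection 12: 3179 + 192 = 3371 → 3371 − 3246 = 125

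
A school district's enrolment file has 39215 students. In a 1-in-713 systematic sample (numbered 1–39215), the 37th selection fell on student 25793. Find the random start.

k = 713
r = 25793 − (37−1)×713 = 25793 − 25668 = 125

125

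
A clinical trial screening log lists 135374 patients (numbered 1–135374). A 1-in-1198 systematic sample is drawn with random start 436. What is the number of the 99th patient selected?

k = 1198
99th selection = r + (99−1)·k = 436 + 98×1198 = 436 + 117404 = 117840

117840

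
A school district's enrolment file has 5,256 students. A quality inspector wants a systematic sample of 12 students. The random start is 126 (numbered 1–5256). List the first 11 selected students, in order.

k = N/n = 5256/12 = 438
student 1: 126
student 2: 126 + 438 = 564
student 3: 564 + 438 = 1002
student 4: 1002 + 438 = 1440
student 5: 1440 + 438 = 1878
student 6: 1878 + 438 = 2316
student 7: 2316 + 438 = 2754
student 8: 2754 + 438 = 3192
student 9: 3192 + 438 = 3630
student 10: 3630 + 438 = 4068
student 11: 4068 + 438 = 4506

126, 564, 1002, 1440, 1878, 2316, 2754, 3192, 3630, 4068, 4506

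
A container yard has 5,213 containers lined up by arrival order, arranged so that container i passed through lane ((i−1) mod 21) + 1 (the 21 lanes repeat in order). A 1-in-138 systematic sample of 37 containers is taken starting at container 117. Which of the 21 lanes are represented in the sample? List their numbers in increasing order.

3, 6, 9, 12, 15, 18, 21

Consecutive selections differ by k = 138, so their lane numbers differ by 138 mod 21 = 12.
gcd(138, 21) = 3, so the sample visits 21/3 = 7 distinct residues mod 21.
Start 117 is lane 12; the lanes hit are 3, 6, 9, 12, 15, 18, 21.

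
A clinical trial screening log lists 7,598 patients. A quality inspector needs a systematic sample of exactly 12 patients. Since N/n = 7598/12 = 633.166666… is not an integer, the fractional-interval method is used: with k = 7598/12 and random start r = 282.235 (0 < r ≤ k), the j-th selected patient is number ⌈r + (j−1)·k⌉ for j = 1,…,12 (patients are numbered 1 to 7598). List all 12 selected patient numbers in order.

j=1: r + 0k = 282.235 → ⌈·⌉ = 283
j=2: r + 1k = 915.401666… → ⌈·⌉ = 916
j=3: r + 2k = 1548.568333… → ⌈·⌉ = 1549
j=4: r + 3k = 2181.735 → ⌈·⌉ = 2182
j=5: r + 4k = 2814.901666… → ⌈·⌉ = 2815
j=6: r + 5k = 3448.068333… → ⌈·⌉ = 3449
j=7: r + 6k = 4081.235 → ⌈·⌉ = 4082
j=8: r + 7k = 4714.401666… → ⌈·⌉ = 4715
j=9: r + 8k = 5347.568333… → ⌈·⌉ = 5348
j=10: r + 9k = 5980.735 → ⌈·⌉ = 5981
j=11: r + 10k = 6613.901666… → ⌈·⌉ = 6614
j=12: r + 11k = 7247.068333… → ⌈·⌉ = 7248

283, 916, 1549, 2182, 2815, 3449, 4082, 4715, 5348, 5981, 6614, 7248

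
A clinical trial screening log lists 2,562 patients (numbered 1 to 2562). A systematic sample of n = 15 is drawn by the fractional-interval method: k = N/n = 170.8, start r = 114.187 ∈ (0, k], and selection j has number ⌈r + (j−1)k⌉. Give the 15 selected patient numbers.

115, 285, 456, 627, 798, 969, 1139, 1310, 1481, 1652, 1823, 1993, 2164, 2335, 2506

j=1: r + 0k = 114.187 → ⌈·⌉ = 115
j=2: r + 1k = 284.987 → ⌈·⌉ = 285
j=3: r + 2k = 455.787 → ⌈·⌉ = 456
j=4: r + 3k = 626.587 → ⌈·⌉ = 627
j=5: r + 4k = 797.387 → ⌈·⌉ = 798
j=6: r + 5k = 968.187 → ⌈·⌉ = 969
j=7: r + 6k = 1138.987 → ⌈·⌉ = 1139
j=8: r + 7k = 1309.787 → ⌈·⌉ = 1310
j=9: r + 8k = 1480.587 → ⌈·⌉ = 1481
j=10: r + 9k = 1651.387 → ⌈·⌉ = 1652
j=11: r + 10k = 1822.187 → ⌈·⌉ = 1823
j=12: r + 11k = 1992.987 → ⌈·⌉ = 1993
j=13: r + 12k = 2163.787 → ⌈·⌉ = 2164
j=14: r + 13k = 2334.587 → ⌈·⌉ = 2335
j=15: r + 14k = 2505.387 → ⌈·⌉ = 2506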